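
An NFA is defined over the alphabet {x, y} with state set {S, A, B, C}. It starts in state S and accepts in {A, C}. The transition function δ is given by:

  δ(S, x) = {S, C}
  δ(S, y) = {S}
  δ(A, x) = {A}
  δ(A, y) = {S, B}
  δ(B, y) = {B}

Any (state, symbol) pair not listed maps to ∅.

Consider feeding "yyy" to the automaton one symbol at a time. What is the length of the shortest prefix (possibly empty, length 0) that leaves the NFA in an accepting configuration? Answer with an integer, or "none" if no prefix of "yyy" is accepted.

Start in {S}.
Read 'y': S→{S}; now {S}.
Read 'y': S→{S}; now {S}.
Read 'y': S→{S}; now {S}.
No reachable set along the way intersects F.

none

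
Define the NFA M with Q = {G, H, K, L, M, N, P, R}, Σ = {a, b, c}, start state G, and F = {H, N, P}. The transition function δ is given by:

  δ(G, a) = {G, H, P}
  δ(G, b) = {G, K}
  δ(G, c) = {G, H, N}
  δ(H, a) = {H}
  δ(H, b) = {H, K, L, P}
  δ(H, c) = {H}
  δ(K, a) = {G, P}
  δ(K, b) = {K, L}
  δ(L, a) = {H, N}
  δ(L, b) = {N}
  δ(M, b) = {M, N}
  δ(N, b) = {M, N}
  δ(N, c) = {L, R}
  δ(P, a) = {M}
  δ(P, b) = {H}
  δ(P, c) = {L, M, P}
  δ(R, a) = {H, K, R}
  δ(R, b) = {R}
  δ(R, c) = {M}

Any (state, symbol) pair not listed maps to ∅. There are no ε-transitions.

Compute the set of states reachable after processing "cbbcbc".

Start in {G}.
Read 'c': {G} → {G, H, N}.
Read 'b': {G, H, N} → {G, H, K, L, M, N, P}.
Read 'b': {G, H, K, L, M, N, P} → {G, H, K, L, M, N, P}.
Read 'c': {G, H, K, L, M, N, P} → {G, H, L, M, N, P, R}.
Read 'b': {G, H, L, M, N, P, R} → {G, H, K, L, M, N, P, R}.
Read 'c': {G, H, K, L, M, N, P, R} → {G, H, L, M, N, P, R}.

{G, H, L, M, N, P, R}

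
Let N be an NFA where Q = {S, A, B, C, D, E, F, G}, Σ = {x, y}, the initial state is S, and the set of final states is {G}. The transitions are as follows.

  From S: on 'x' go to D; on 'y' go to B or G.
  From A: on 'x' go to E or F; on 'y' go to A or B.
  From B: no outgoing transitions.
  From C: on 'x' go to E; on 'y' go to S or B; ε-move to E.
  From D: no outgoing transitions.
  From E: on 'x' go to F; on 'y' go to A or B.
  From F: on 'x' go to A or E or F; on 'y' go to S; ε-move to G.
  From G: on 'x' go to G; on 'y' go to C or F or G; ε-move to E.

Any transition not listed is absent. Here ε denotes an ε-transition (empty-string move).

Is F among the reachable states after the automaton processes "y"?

No

Start in {S}.
Read 'y': {S} → {B, E, G}.
State F is not in {B, E, G}.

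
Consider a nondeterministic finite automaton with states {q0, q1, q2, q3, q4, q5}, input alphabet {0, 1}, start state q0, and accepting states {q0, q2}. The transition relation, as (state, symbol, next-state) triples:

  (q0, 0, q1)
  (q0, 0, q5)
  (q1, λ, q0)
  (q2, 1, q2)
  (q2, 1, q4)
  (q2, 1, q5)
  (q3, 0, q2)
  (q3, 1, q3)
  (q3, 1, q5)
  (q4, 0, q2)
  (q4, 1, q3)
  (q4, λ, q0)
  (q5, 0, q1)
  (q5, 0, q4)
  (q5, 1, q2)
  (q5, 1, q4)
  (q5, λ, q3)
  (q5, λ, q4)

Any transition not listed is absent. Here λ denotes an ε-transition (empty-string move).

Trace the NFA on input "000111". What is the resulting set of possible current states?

Start in {q0}.
Read '0': q0→{q1, q5}; union {q1, q5}; ε-closure = {q0, q1, q3, q4, q5}.
Read '0': q0→{q1, q5}, q1→∅, q3→{q2}, q4→{q2}, q5→{q1, q4}; union {q1, q2, q4, q5}; ε-closure = {q0, q1, q2, q3, q4, q5}.
Read '0': q0→{q1, q5}, q1→∅, q2→∅, q3→{q2}, q4→{q2}, q5→{q1, q4}; union {q1, q2, q4, q5}; ε-closure = {q0, q1, q2, q3, q4, q5}.
Read '1': q0→∅, q1→∅, q2→{q2, q4, q5}, q3→{q3, q5}, q4→{q3}, q5→{q2, q4}; union {q2, q3, q4, q5}; ε-closure = {q0, q2, q3, q4, q5}.
Read '1': q0→∅, q2→{q2, q4, q5}, q3→{q3, q5}, q4→{q3}, q5→{q2, q4}; union {q2, q3, q4, q5}; ε-closure = {q0, q2, q3, q4, q5}.
Read '1': q0→∅, q2→{q2, q4, q5}, q3→{q3, q5}, q4→{q3}, q5→{q2, q4}; union {q2, q3, q4, q5}; ε-closure = {q0, q2, q3, q4, q5}.

{q0, q2, q3, q4, q5}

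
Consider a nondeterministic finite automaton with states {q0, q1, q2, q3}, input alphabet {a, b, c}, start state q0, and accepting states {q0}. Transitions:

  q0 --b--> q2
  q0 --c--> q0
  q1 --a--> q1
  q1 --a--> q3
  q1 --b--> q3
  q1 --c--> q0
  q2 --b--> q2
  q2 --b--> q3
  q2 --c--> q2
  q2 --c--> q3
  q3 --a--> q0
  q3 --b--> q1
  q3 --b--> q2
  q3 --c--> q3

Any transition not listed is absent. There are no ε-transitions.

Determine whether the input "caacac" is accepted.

No

Start in {q0}.
Read 'c': q0→{q0}; now {q0}.
Read 'a': q0→∅; now ∅.
The set is empty and remains empty for the remaining 4 symbols.
The final set ∅ contains no accepting state.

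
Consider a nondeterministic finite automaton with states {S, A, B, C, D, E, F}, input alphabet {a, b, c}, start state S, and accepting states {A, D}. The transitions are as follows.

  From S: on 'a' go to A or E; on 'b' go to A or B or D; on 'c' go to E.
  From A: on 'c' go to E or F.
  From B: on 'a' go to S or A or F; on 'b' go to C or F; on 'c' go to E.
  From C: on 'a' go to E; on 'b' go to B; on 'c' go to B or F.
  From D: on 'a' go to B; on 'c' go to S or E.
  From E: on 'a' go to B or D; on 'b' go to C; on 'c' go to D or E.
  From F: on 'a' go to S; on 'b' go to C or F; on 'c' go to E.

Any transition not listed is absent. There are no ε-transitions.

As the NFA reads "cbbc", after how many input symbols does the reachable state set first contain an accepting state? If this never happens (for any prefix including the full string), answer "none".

none

Start in {S}.
Read 'c': {S} → {E}.
Read 'b': {E} → {C}.
Read 'b': {C} → {B}.
Read 'c': {B} → {E}.
No reachable set along the way intersects F.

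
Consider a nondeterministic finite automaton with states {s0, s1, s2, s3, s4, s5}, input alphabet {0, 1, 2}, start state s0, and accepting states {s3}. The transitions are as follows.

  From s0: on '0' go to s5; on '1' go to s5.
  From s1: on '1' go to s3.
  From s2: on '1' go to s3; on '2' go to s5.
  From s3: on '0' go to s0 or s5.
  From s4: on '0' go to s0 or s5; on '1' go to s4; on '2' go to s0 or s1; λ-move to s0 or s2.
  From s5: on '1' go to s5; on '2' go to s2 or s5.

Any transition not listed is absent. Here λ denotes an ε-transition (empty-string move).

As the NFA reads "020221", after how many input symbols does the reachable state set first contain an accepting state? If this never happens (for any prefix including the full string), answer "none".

none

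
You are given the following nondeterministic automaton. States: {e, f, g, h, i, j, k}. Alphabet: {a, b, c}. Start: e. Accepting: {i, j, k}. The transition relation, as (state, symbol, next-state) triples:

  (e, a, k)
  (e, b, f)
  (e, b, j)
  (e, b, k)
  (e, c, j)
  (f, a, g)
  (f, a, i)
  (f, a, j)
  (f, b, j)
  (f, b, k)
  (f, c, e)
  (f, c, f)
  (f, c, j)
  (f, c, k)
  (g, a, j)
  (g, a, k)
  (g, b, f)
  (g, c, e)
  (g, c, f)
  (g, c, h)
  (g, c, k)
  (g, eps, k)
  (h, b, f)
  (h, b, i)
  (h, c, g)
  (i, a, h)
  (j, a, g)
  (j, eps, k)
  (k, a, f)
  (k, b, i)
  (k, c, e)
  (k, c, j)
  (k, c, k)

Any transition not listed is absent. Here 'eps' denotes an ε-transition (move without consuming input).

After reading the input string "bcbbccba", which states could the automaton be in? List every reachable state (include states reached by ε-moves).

{f, g, h, i, j, k}

Start in {e}.
Read 'b': {e} → {f, j, k}.
Read 'c': {f, j, k} → {e, f, j, k}.
Read 'b': {e, f, j, k} → {f, i, j, k}.
Read 'b': {f, i, j, k} → {i, j, k}.
Read 'c': {i, j, k} → {e, j, k}.
Read 'c': {e, j, k} → {e, j, k}.
Read 'b': {e, j, k} → {f, i, j, k}.
Read 'a': {f, i, j, k} → {f, g, h, i, j, k}.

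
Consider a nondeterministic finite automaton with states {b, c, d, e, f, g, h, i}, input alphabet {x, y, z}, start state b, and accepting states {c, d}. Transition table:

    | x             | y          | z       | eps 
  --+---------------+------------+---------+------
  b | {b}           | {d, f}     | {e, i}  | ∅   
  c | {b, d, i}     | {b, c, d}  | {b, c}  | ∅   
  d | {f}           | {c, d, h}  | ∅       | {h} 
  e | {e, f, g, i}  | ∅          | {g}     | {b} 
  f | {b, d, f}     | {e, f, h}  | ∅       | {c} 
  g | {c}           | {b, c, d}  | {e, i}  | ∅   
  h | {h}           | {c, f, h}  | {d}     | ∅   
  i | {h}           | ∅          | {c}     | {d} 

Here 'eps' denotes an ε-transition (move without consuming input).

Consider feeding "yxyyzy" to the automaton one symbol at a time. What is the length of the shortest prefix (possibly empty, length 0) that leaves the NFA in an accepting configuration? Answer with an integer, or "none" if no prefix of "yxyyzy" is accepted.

Start in {b}.
Read 'y': {b} → {c, d, f, h}.
None of the earlier sets intersect F, but {c, d, f, h} does.

1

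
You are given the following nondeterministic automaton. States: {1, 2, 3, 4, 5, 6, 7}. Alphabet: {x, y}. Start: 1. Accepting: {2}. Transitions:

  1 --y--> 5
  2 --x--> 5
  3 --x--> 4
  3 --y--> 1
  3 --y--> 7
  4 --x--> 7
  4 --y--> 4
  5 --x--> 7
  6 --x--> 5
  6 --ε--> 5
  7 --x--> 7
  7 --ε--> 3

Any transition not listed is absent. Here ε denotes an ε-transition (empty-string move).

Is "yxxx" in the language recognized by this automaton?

Start in {1}.
Read 'y': 1→{5}; now {5}.
Read 'x': 5→{7}; union {7}; ε-closure = {3, 7}.
Read 'x': 3→{4}, 7→{7}; union {4, 7}; ε-closure = {3, 4, 7}.
Read 'x': 3→{4}, 4→{7}, 7→{7}; union {4, 7}; ε-closure = {3, 4, 7}.
The final set {3, 4, 7} contains no accepting state.

No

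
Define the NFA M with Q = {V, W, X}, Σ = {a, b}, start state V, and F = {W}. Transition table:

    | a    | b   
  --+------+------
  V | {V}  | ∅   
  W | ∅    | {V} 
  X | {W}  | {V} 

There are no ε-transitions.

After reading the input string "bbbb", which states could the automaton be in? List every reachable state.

∅

Start in {V}.
Read 'b': V→∅; now ∅.
The set is empty and remains empty for the remaining 3 symbols.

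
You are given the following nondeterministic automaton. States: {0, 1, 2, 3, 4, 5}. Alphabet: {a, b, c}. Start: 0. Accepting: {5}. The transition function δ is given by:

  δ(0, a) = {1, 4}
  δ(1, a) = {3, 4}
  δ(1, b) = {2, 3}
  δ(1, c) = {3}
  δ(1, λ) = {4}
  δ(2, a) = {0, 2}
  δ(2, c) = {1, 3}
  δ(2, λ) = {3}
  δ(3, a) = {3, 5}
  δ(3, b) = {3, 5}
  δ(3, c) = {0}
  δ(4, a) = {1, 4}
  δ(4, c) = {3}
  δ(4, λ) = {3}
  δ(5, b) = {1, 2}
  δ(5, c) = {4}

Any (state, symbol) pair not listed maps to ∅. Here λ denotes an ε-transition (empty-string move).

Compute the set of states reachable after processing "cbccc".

∅

Start in {0}.
Read 'c': 0→∅; now ∅.
The set is empty and remains empty for the remaining 4 symbols.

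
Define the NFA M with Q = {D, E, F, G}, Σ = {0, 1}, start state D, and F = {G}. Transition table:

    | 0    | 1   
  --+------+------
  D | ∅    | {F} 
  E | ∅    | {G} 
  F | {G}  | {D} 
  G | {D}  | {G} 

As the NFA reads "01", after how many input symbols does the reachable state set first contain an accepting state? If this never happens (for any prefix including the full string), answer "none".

Start in {D}.
Read '0': D→∅; now ∅.
The set is empty and remains empty for the remaining 1 symbol.
No reachable set along the way intersects F.

none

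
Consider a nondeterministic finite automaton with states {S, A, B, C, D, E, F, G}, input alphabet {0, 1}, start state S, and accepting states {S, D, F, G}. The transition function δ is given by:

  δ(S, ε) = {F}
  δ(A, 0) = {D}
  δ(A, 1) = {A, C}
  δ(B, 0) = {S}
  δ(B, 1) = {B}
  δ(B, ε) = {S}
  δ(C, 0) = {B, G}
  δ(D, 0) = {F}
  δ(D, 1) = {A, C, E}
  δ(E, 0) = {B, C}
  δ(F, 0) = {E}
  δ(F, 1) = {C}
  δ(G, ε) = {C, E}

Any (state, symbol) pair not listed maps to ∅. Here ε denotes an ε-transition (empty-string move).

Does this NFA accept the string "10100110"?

Yes

Start: ε-closure({S}) = {S, F}.
Read '1': S→∅, F→{C}; now {C}.
Read '0': C→{B, G}; union {B, G}; ε-closure = {S, B, C, E, F, G}.
Read '1': S→∅, B→{B}, C→∅, E→∅, F→{C}, G→∅; union {B, C}; ε-closure = {S, B, C, F}.
Read '0': S→∅, B→{S}, C→{B, G}, F→{E}; union {S, B, E, G}; ε-closure = {S, B, C, E, F, G}.
Read '0': S→∅, B→{S}, C→{B, G}, E→{B, C}, F→{E}, G→∅; union {S, B, C, E, G}; ε-closure = {S, B, C, E, F, G}.
Read '1': S→∅, B→{B}, C→∅, E→∅, F→{C}, G→∅; union {B, C}; ε-closure = {S, B, C, F}.
Read '1': S→∅, B→{B}, C→∅, F→{C}; union {B, C}; ε-closure = {S, B, C, F}.
Read '0': S→∅, B→{S}, C→{B, G}, F→{E}; union {S, B, E, G}; ε-closure = {S, B, C, E, F, G}.
The final set {S, B, C, E, F, G} contains the accepting states S, F, G.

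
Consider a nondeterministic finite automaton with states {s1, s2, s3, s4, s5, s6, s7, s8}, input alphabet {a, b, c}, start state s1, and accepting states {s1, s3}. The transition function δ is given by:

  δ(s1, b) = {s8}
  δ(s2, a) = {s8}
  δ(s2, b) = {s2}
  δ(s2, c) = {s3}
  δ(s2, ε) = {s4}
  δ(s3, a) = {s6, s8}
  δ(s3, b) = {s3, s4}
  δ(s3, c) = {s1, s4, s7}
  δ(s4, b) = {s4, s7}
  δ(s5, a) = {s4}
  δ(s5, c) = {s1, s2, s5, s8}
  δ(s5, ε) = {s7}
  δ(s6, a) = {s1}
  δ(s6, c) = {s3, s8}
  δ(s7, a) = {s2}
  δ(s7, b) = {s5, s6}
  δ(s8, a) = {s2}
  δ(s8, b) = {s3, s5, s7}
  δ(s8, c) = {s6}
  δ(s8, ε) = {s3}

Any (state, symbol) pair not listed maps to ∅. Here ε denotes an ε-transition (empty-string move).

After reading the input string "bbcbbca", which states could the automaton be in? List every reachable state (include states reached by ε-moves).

Start in {s1}.
Read 'b': {s1} → {s3, s8}.
Read 'b': {s3, s8} → {s3, s4, s5, s7}.
Read 'c': {s3, s4, s5, s7} → {s1, s2, s3, s4, s5, s7, s8}.
Read 'b': {s1, s2, s3, s4, s5, s7, s8} → {s2, s3, s4, s5, s6, s7, s8}.
Read 'b': {s2, s3, s4, s5, s6, s7, s8} → {s2, s3, s4, s5, s6, s7}.
Read 'c': {s2, s3, s4, s5, s6, s7} → {s1, s2, s3, s4, s5, s7, s8}.
Read 'a': {s1, s2, s3, s4, s5, s7, s8} → {s2, s3, s4, s6, s8}.

{s2, s3, s4, s6, s8}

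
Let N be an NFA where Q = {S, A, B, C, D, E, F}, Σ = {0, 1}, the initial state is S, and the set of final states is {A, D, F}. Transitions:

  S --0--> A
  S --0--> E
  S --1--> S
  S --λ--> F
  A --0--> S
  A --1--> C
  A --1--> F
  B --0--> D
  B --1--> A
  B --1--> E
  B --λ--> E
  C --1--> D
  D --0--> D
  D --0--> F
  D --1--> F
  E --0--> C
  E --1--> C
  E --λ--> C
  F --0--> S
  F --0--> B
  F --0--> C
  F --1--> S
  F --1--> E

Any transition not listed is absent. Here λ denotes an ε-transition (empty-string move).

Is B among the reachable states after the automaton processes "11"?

No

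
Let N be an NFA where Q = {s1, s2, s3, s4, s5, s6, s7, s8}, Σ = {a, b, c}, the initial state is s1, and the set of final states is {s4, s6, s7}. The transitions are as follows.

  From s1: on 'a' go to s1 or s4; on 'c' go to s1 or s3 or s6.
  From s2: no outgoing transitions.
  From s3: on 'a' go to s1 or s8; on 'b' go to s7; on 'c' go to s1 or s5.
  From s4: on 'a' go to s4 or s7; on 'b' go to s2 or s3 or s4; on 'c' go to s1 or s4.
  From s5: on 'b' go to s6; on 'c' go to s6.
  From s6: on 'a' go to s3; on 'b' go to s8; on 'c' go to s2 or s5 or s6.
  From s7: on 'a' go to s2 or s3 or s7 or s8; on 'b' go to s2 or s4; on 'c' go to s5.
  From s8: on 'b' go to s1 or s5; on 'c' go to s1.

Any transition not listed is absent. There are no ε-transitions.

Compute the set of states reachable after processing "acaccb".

Start in {s1}.
Read 'a': s1→{s1, s4}; now {s1, s4}.
Read 'c': s1→{s1, s3, s6}, s4→{s1, s4}; now {s1, s3, s4, s6}.
Read 'a': s1→{s1, s4}, s3→{s1, s8}, s4→{s4, s7}, s6→{s3}; now {s1, s3, s4, s7, s8}.
Read 'c': s1→{s1, s3, s6}, s3→{s1, s5}, s4→{s1, s4}, s7→{s5}, s8→{s1}; now {s1, s3, s4, s5, s6}.
Read 'c': s1→{s1, s3, s6}, s3→{s1, s5}, s4→{s1, s4}, s5→{s6}, s6→{s2, s5, s6}; now {s1, s2, s3, s4, s5, s6}.
Read 'b': s1→∅, s2→∅, s3→{s7}, s4→{s2, s3, s4}, s5→{s6}, s6→{s8}; now {s2, s3, s4, s6, s7, s8}.

{s2, s3, s4, s6, s7, s8}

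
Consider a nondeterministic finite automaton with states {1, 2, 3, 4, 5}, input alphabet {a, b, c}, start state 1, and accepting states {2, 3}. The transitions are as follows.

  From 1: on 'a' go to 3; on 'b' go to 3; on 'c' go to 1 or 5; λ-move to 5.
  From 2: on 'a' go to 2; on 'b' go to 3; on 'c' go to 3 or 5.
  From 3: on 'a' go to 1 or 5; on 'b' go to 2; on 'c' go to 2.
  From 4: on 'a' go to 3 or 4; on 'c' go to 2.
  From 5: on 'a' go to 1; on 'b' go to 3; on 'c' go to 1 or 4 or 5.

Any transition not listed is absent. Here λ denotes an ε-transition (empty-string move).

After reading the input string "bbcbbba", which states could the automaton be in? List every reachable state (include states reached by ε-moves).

{1, 2, 5}

Start: ε-closure({1}) = {1, 5}.
Read 'b': {1, 5} → {3}.
Read 'b': {3} → {2}.
Read 'c': {2} → {3, 5}.
Read 'b': {3, 5} → {2, 3}.
Read 'b': {2, 3} → {2, 3}.
Read 'b': {2, 3} → {2, 3}.
Read 'a': {2, 3} → {1, 2, 5}.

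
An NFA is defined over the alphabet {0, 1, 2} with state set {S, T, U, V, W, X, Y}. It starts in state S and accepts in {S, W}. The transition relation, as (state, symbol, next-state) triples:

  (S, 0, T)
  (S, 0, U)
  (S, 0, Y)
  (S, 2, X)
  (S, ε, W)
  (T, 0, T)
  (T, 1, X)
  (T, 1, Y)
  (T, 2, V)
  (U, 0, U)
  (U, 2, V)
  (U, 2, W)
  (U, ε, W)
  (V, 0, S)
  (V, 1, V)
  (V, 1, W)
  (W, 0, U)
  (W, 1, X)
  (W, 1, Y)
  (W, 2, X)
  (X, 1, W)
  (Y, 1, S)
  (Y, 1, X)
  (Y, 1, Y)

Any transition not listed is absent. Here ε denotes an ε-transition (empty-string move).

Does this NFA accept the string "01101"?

Yes

Start: ε-closure({S}) = {S, W}.
Read '0': {S, W} → {T, U, W, Y}.
Read '1': {T, U, W, Y} → {S, W, X, Y}.
Read '1': {S, W, X, Y} → {S, W, X, Y}.
Read '0': {S, W, X, Y} → {T, U, W, Y}.
Read '1': {T, U, W, Y} → {S, W, X, Y}.
The final set {S, W, X, Y} contains the accepting states S, W.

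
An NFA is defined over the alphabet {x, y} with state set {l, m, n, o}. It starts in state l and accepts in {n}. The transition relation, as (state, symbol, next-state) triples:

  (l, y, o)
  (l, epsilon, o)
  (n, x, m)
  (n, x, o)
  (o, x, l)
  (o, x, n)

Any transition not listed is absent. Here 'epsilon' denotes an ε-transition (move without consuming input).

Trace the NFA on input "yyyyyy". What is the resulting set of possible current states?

∅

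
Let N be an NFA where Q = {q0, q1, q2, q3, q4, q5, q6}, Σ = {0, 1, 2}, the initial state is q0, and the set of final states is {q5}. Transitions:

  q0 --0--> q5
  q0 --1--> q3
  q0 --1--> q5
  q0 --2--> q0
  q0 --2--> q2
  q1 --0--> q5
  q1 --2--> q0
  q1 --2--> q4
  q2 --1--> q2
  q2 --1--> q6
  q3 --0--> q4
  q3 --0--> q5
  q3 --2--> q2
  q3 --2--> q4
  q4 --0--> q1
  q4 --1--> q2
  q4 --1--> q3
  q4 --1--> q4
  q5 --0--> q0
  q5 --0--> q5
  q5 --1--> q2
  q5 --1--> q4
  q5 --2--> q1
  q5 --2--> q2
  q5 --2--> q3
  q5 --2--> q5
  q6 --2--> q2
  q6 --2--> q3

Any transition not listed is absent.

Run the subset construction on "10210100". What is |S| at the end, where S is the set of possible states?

Start in {q0}.
Read '1': q0→{q3, q5}; now {q3, q5}.
Read '0': q3→{q4, q5}, q5→{q0, q5}; now {q0, q4, q5}.
Read '2': q0→{q0, q2}, q4→∅, q5→{q1, q2, q3, q5}; now {q0, q1, q2, q3, q5}.
Read '1': q0→{q3, q5}, q1→∅, q2→{q2, q6}, q3→∅, q5→{q2, q4}; now {q2, q3, q4, q5, q6}.
Read '0': q2→∅, q3→{q4, q5}, q4→{q1}, q5→{q0, q5}, q6→∅; now {q0, q1, q4, q5}.
Read '1': q0→{q3, q5}, q1→∅, q4→{q2, q3, q4}, q5→{q2, q4}; now {q2, q3, q4, q5}.
Read '0': q2→∅, q3→{q4, q5}, q4→{q1}, q5→{q0, q5}; now {q0, q1, q4, q5}.
Read '0': q0→{q5}, q1→{q5}, q4→{q1}, q5→{q0, q5}; now {q0, q1, q5}.
That set has 3 states.

3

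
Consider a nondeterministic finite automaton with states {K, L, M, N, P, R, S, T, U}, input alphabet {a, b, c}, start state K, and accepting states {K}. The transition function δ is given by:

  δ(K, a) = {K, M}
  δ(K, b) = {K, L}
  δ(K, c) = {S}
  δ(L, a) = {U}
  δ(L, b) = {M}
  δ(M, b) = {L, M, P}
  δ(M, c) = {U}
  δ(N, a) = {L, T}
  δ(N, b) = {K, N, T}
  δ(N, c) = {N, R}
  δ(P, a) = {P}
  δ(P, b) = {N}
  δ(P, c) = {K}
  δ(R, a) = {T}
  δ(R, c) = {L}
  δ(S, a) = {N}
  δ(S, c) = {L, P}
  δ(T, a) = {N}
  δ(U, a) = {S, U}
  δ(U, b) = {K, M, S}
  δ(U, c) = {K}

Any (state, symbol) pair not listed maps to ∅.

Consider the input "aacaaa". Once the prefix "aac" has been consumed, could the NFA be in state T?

Start in {K}.
Read 'a': {K} → {K, M}.
Read 'a': {K, M} → {K, M}.
Read 'c': {K, M} → {S, U}.
State T is not in {S, U}.

No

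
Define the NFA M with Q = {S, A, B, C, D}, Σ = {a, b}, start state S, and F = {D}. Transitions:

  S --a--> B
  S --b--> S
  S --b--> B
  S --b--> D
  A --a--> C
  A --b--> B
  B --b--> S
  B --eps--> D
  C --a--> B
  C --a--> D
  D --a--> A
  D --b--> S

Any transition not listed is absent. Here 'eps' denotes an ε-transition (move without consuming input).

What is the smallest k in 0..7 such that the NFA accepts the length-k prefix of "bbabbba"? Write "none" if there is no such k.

1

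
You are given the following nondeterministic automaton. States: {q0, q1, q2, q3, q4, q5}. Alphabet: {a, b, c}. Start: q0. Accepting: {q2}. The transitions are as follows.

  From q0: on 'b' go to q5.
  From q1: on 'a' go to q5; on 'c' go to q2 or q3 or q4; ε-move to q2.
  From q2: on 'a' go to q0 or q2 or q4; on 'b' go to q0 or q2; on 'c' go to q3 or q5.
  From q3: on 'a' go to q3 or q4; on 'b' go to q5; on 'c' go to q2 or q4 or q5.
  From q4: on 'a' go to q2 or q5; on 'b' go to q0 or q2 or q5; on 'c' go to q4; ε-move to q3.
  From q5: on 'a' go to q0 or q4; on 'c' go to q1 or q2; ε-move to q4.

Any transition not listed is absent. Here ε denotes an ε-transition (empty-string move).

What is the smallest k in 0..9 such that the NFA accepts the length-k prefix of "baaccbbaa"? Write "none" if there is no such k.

Start in {q0}.
Read 'b': {q0} → {q3, q4, q5}.
Read 'a': {q3, q4, q5} → {q0, q2, q3, q4, q5}.
None of the earlier sets intersect F, but {q0, q2, q3, q4, q5} does.

2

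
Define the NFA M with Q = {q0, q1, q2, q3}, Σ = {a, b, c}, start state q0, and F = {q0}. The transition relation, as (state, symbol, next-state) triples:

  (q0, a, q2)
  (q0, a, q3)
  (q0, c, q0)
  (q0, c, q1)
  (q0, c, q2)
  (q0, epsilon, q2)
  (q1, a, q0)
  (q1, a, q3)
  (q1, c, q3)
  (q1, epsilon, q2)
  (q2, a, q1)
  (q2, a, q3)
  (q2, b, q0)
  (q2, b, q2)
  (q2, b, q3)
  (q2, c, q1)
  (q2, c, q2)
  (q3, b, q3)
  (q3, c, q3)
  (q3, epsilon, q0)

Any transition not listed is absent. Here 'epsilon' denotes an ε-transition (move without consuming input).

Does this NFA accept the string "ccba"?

Yes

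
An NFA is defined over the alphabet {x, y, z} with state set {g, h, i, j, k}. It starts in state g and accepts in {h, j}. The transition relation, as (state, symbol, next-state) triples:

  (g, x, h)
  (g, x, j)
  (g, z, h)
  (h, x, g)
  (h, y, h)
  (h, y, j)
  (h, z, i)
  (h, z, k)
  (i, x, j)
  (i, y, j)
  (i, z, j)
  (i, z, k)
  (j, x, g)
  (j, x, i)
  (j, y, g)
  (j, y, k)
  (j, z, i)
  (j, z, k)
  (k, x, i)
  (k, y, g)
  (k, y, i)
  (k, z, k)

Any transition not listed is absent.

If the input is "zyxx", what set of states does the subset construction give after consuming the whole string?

{h, j}

Start in {g}.
Read 'z': {g} → {h}.
Read 'y': {h} → {h, j}.
Read 'x': {h, j} → {g, i}.
Read 'x': {g, i} → {h, j}.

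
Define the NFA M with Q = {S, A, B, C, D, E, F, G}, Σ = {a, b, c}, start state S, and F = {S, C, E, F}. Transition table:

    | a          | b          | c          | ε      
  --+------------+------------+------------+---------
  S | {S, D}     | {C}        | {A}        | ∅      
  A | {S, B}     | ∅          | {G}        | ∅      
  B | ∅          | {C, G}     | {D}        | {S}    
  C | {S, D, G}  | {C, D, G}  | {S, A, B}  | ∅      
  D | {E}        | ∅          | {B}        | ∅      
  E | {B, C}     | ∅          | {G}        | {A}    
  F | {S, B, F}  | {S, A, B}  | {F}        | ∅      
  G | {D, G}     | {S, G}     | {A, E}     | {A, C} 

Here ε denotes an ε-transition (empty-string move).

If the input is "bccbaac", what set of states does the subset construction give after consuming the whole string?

Start in {S}.
Read 'b': S→{C}; now {C}.
Read 'c': C→{S, A, B}; now {S, A, B}.
Read 'c': S→{A}, A→{G}, B→{D}; union {A, D, G}; ε-closure = {A, C, D, G}.
Read 'b': A→∅, C→{C, D, G}, D→∅, G→{S, G}; union {S, C, D, G}; ε-closure = {S, A, C, D, G}.
Read 'a': S→{S, D}, A→{S, B}, C→{S, D, G}, D→{E}, G→{D, G}; union {S, B, D, E, G}; ε-closure = {S, A, B, C, D, E, G}.
Read 'a': S→{S, D}, A→{S, B}, B→∅, C→{S, D, G}, D→{E}, E→{B, C}, G→{D, G}; union {S, B, C, D, E, G}; ε-closure = {S, A, B, C, D, E, G}.
Read 'c': S→{A}, A→{G}, B→{D}, C→{S, A, B}, D→{B}, E→{G}, G→{A, E}; union {S, A, B, D, E, G}; ε-closure = {S, A, B, C, D, E, G}.

{S, A, B, C, D, E, G}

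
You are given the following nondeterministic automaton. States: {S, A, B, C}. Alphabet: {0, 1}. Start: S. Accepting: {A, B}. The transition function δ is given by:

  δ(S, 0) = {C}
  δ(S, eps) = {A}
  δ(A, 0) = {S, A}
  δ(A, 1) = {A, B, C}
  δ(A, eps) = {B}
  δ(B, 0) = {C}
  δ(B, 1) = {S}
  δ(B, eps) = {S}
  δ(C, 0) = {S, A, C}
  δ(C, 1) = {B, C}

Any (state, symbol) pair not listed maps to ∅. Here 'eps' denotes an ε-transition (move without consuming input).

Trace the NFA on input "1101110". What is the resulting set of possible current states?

Start: ε-closure({S}) = {S, A, B}.
Read '1': S→∅, A→{A, B, C}, B→{S}; now {S, A, B, C}.
Read '1': S→∅, A→{A, B, C}, B→{S}, C→{B, C}; now {S, A, B, C}.
Read '0': S→{C}, A→{S, A}, B→{C}, C→{S, A, C}; union {S, A, C}; ε-closure = {S, A, B, C}.
Read '1': S→∅, A→{A, B, C}, B→{S}, C→{B, C}; now {S, A, B, C}.
Read '1': S→∅, A→{A, B, C}, B→{S}, C→{B, C}; now {S, A, B, C}.
Read '1': S→∅, A→{A, B, C}, B→{S}, C→{B, C}; now {S, A, B, C}.
Read '0': S→{C}, A→{S, A}, B→{C}, C→{S, A, C}; union {S, A, C}; ε-closure = {S, A, B, C}.

{S, A, B, C}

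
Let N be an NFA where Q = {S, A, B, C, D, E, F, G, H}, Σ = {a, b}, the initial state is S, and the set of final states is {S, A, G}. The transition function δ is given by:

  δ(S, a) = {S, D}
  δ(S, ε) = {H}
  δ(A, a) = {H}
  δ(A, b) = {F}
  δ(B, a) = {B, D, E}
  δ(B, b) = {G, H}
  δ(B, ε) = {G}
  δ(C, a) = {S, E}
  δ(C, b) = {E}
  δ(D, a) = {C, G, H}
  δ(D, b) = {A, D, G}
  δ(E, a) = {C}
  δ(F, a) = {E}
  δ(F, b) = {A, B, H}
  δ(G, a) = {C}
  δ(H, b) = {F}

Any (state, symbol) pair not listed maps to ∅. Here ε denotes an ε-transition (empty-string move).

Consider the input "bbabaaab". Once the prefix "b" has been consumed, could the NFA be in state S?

No

Start: ε-closure({S}) = {S, H}.
Read 'b': S→∅, H→{F}; now {F}.
State S is not in {F}.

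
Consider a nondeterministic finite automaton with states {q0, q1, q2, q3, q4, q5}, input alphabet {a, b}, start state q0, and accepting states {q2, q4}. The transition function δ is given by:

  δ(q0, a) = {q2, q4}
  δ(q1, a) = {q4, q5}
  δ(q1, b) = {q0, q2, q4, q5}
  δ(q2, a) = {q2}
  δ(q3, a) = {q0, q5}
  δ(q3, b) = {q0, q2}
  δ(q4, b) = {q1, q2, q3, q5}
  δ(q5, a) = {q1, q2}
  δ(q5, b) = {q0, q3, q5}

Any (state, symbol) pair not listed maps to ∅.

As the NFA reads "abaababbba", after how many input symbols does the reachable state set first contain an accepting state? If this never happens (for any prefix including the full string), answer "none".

1

Start in {q0}.
Read 'a': {q0} → {q2, q4}.
None of the earlier sets intersect F, but {q2, q4} does.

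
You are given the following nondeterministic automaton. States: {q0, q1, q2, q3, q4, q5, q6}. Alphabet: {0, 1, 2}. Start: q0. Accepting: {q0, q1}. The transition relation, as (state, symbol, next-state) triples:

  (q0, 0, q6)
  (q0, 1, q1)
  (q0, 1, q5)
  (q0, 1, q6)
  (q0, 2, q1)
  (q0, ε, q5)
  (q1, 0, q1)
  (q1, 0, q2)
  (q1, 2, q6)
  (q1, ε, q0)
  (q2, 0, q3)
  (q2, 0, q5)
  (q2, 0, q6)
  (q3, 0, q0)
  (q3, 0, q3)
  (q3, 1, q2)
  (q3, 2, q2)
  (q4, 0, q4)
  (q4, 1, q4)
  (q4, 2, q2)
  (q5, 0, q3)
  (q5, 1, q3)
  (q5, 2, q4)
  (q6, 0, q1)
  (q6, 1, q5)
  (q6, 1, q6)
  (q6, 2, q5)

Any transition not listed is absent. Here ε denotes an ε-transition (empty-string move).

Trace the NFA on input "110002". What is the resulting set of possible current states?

{q0, q1, q2, q4, q5, q6}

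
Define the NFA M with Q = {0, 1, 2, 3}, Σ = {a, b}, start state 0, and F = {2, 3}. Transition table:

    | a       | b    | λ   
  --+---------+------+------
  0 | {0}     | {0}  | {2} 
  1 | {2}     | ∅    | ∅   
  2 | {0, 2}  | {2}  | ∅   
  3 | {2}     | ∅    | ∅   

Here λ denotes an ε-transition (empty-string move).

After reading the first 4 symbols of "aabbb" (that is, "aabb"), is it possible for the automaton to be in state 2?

Yes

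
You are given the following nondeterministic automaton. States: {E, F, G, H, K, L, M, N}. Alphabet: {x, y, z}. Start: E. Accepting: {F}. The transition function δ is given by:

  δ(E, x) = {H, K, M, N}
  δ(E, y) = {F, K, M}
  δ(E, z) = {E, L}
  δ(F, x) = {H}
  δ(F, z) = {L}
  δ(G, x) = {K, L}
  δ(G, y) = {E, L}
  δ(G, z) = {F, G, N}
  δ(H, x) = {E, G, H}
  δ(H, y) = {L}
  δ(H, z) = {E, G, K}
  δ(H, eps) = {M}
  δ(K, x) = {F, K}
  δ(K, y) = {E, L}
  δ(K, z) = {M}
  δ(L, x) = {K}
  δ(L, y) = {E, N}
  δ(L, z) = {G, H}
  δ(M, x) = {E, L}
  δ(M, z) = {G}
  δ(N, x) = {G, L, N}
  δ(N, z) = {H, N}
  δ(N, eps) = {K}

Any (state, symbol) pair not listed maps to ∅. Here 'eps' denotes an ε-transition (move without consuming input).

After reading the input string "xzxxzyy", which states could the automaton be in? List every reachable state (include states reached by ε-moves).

{E, F, K, L, M, N}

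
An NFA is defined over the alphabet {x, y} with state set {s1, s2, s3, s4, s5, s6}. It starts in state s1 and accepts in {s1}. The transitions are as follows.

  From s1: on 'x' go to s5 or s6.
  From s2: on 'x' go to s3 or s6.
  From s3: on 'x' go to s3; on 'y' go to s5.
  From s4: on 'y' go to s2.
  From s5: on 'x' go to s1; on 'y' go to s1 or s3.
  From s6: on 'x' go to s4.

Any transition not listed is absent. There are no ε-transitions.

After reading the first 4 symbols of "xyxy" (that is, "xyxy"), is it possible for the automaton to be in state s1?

Yes

Start in {s1}.
Read 'x': {s1} → {s5, s6}.
Read 'y': {s5, s6} → {s1, s3}.
Read 'x': {s1, s3} → {s3, s5, s6}.
Read 'y': {s3, s5, s6} → {s1, s3, s5}.
State s1 is in {s1, s3, s5}.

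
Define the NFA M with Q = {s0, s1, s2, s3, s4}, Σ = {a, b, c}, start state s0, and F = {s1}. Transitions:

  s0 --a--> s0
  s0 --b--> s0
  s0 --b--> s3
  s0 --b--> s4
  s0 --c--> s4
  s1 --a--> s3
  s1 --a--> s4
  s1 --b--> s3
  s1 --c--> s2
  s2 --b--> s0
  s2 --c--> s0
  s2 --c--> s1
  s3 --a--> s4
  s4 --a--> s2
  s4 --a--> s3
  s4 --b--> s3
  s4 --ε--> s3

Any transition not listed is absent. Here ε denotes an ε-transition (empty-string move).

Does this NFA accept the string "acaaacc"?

No

Start in {s0}.
Read 'a': {s0} → {s0}.
Read 'c': {s0} → {s3, s4}.
Read 'a': {s3, s4} → {s2, s3, s4}.
Read 'a': {s2, s3, s4} → {s2, s3, s4}.
Read 'a': {s2, s3, s4} → {s2, s3, s4}.
Read 'c': {s2, s3, s4} → {s0, s1}.
Read 'c': {s0, s1} → {s2, s3, s4}.
The final set {s2, s3, s4} contains no accepting state.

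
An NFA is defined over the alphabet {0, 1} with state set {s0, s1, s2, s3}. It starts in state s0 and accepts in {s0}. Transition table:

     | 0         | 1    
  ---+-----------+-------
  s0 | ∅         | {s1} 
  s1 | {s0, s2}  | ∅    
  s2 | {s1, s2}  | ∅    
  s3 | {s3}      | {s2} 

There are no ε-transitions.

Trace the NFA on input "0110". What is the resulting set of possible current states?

Start in {s0}.
Read '0': {s0} → ∅.
The set is empty and remains empty for the remaining 3 symbols.

∅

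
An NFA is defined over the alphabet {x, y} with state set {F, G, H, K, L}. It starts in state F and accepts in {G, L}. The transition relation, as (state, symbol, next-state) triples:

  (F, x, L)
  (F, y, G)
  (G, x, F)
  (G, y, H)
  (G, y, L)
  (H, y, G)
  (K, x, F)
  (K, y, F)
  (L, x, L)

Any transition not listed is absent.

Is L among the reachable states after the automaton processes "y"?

No

Start in {F}.
Read 'y': {F} → {G}.
State L is not in {G}.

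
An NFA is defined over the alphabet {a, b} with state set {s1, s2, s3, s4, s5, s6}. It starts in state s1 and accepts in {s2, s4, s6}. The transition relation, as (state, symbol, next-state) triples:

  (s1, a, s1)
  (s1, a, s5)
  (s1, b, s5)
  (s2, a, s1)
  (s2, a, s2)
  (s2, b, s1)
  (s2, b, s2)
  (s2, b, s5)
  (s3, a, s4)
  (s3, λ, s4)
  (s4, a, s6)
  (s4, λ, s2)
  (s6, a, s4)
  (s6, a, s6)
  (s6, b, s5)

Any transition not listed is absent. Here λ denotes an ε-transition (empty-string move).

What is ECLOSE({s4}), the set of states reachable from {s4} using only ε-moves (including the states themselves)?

{s2, s4}

Begin with {s4}.
ε-move s4 → s2; add s2.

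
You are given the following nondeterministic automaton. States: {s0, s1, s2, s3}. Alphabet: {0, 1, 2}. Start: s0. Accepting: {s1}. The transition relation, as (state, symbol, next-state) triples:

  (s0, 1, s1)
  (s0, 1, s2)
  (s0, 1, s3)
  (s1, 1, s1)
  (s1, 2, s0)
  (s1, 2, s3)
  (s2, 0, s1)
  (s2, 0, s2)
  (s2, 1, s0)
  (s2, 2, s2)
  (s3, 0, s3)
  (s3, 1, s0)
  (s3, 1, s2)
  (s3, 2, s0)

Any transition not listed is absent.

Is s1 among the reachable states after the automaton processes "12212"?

No

Start in {s0}.
Read '1': {s0} → {s1, s2, s3}.
Read '2': {s1, s2, s3} → {s0, s2, s3}.
Read '2': {s0, s2, s3} → {s0, s2}.
Read '1': {s0, s2} → {s0, s1, s2, s3}.
Read '2': {s0, s1, s2, s3} → {s0, s2, s3}.
State s1 is not in {s0, s2, s3}.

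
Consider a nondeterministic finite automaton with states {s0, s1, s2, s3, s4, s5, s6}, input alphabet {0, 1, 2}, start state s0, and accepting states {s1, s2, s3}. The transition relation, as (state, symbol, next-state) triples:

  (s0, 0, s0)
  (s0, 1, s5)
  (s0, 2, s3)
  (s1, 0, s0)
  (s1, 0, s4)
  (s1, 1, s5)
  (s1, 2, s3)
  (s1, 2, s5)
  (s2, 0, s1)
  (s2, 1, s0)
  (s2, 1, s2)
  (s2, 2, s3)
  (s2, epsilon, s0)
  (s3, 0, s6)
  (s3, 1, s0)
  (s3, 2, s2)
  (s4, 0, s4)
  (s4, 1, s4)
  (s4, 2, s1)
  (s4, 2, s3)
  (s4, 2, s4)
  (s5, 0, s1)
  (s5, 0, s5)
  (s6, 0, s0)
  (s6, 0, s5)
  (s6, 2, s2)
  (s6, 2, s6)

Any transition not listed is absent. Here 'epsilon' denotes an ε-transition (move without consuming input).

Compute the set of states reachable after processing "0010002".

{s1, s3, s4, s5}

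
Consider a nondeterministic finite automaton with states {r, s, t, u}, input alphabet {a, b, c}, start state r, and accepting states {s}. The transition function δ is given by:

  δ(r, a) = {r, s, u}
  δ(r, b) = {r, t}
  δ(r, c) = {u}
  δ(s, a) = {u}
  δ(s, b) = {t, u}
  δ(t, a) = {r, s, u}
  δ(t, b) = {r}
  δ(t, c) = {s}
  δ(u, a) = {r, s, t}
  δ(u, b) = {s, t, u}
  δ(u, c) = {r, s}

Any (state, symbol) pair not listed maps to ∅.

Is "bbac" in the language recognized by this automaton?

Yes

Start in {r}.
Read 'b': {r} → {r, t}.
Read 'b': {r, t} → {r, t}.
Read 'a': {r, t} → {r, s, u}.
Read 'c': {r, s, u} → {r, s, u}.
The final set {r, s, u} contains the accepting state s.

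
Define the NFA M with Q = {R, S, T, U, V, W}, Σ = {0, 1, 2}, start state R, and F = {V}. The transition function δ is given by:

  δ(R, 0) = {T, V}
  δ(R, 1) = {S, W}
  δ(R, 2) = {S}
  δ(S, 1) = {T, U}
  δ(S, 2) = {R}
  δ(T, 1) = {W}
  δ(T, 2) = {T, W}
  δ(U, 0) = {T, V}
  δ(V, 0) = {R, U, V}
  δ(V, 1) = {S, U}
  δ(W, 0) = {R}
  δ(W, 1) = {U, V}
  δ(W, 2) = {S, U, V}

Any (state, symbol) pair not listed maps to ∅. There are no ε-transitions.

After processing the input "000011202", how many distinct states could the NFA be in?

1

Start in {R}.
Read '0': {R} → {T, V}.
Read '0': {T, V} → {R, U, V}.
Read '0': {R, U, V} → {R, T, U, V}.
Read '0': {R, T, U, V} → {R, T, U, V}.
Read '1': {R, T, U, V} → {S, U, W}.
Read '1': {S, U, W} → {T, U, V}.
Read '2': {T, U, V} → {T, W}.
Read '0': {T, W} → {R}.
Read '2': {R} → {S}.
That set has 1 state.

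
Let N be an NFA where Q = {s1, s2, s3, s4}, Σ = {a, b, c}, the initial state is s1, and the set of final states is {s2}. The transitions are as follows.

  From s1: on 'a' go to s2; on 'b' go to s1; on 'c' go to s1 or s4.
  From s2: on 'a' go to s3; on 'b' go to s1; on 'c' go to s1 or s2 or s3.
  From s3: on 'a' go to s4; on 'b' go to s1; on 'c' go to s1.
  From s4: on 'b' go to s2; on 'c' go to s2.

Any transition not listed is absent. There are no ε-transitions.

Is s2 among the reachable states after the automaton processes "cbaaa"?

Start in {s1}.
Read 'c': s1→{s1, s4}; now {s1, s4}.
Read 'b': s1→{s1}, s4→{s2}; now {s1, s2}.
Read 'a': s1→{s2}, s2→{s3}; now {s2, s3}.
Read 'a': s2→{s3}, s3→{s4}; now {s3, s4}.
Read 'a': s3→{s4}, s4→∅; now {s4}.
State s2 is not in {s4}.

No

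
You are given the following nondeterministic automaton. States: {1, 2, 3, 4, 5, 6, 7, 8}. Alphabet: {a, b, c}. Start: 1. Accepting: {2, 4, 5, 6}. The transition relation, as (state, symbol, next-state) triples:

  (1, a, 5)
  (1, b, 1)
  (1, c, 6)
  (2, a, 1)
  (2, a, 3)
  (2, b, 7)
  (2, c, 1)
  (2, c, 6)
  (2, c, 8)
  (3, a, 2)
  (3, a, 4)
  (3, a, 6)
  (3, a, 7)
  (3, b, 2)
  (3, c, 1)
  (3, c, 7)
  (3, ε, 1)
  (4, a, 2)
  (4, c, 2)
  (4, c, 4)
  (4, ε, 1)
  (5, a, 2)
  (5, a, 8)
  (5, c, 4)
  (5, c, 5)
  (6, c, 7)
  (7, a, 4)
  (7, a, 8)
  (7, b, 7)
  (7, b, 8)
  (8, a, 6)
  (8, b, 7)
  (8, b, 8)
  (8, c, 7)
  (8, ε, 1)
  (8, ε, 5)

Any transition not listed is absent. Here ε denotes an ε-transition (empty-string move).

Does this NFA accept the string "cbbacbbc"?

No

Start in {1}.
Read 'c': {1} → {6}.
Read 'b': {6} → ∅.
The set is empty and remains empty for the remaining 6 symbols.
The final set ∅ contains no accepting state.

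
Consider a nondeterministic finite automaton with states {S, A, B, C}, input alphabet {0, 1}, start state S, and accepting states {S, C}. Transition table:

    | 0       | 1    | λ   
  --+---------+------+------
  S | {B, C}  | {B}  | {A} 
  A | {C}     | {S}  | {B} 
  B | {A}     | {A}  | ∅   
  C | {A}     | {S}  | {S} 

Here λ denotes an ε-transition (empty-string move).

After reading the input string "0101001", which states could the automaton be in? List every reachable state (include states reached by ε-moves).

{S, A, B}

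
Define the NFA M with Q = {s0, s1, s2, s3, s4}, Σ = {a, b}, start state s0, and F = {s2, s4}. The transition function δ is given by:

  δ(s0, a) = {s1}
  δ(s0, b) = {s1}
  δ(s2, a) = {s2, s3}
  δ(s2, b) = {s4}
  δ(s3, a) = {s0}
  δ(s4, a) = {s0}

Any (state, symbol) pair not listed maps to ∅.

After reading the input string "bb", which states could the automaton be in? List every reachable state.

Start in {s0}.
Read 'b': {s0} → {s1}.
Read 'b': {s1} → ∅.

∅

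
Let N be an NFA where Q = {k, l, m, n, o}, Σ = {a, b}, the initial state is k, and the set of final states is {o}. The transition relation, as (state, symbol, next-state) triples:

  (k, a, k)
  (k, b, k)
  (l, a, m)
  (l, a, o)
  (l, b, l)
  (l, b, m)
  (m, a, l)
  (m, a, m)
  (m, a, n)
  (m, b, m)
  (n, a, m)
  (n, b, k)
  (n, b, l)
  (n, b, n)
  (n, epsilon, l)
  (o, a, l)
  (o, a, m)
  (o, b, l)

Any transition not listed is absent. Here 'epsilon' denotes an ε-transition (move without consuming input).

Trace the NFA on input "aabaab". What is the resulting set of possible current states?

{k}

Start in {k}.
Read 'a': k→{k}; now {k}.
Read 'a': k→{k}; now {k}.
Read 'b': k→{k}; now {k}.
Read 'a': k→{k}; now {k}.
Read 'a': k→{k}; now {k}.
Read 'b': k→{k}; now {k}.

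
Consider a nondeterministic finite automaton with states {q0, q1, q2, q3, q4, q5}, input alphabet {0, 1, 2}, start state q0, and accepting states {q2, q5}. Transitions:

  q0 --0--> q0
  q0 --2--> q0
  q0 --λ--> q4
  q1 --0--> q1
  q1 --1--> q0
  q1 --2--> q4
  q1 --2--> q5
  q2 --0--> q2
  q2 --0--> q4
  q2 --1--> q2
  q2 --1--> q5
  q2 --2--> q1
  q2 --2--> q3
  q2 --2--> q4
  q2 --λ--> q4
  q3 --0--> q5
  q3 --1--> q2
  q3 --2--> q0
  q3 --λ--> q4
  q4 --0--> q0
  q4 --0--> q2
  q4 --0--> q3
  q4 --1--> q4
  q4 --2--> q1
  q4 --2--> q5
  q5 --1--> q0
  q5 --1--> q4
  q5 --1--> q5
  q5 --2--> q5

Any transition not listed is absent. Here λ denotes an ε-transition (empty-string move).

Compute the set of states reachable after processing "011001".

{q0, q2, q4, q5}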